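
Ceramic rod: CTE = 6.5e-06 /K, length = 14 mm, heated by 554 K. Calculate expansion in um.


dL = 6.5e-06 * 14 * 554 * 1000 = 50.414 um

50.414


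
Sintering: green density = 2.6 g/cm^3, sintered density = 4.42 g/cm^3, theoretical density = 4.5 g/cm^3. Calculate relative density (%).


Relative = 4.42 / 4.5 * 100 = 98.2%

98.2


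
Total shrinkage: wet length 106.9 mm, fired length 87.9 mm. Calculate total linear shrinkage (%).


TS = (106.9 - 87.9) / 106.9 * 100 = 17.77%

17.77


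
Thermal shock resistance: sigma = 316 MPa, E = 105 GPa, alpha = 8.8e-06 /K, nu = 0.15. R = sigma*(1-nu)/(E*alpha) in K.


R = 316*(1-0.15)/(105*1000*8.8e-06) = 291 K

291


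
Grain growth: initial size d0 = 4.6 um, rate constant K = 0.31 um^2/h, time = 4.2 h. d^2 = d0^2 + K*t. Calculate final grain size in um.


d^2 = 4.6^2 + 0.31*4.2 = 22.462
d = sqrt(22.462) = 4.74 um

4.74


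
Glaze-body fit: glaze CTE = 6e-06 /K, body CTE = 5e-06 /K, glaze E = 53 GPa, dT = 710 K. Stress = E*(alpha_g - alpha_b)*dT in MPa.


Stress = 53*1000*(6e-06 - 5e-06)*710 = 37.6 MPa

37.6


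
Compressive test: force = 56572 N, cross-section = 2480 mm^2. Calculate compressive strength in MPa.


CS = 56572 / 2480 = 22.8 MPa

22.8


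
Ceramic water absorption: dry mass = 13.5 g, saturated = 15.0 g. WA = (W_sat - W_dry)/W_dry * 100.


WA = (15.0 - 13.5) / 13.5 * 100 = 11.11%

11.11


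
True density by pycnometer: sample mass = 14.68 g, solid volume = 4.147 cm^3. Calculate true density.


TD = 14.68 / 4.147 = 3.54 g/cm^3

3.54


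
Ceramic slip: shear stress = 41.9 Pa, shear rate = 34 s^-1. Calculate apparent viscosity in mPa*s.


eta = tau/gamma * 1000 = 41.9/34 * 1000 = 1232.4 mPa*s

1232.4


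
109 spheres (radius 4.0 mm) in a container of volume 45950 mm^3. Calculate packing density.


V_sphere = 4/3*pi*4.0^3 = 268.0826 mm^3
Total V = 109*268.0826 = 29221.0034 mm^3
PD = 29221.0034 / 45950 = 0.636

0.636


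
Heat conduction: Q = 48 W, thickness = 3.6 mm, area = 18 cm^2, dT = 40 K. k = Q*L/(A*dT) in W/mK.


k = 48*3.6/1000/(18/10000*40) = 2.4 W/mK

2.4


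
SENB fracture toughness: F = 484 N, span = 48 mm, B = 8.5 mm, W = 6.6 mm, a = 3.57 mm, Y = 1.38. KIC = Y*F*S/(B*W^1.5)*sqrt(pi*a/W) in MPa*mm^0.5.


KIC = 1.38*484*48/(8.5*6.6^1.5)*sqrt(pi*3.57/6.6) = 289.98

289.98


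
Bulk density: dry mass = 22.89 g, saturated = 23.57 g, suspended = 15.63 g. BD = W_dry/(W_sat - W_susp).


BD = 22.89 / (23.57 - 15.63) = 22.89 / 7.94 = 2.883 g/cm^3

2.883


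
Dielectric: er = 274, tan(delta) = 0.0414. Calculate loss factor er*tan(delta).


Loss = 274 * 0.0414 = 11.344

11.344


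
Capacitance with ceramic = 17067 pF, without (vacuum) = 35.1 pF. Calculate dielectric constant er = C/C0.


er = 17067 / 35.1 = 486.24

486.24


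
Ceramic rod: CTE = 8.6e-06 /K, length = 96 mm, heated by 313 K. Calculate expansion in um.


dL = 8.6e-06 * 96 * 313 * 1000 = 258.413 um

258.413


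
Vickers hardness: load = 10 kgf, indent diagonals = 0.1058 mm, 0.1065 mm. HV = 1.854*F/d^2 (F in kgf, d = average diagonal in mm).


d_avg = (0.1058+0.1065)/2 = 0.10615 mm
HV = 1.854*10/0.10615^2 = 1645

1645


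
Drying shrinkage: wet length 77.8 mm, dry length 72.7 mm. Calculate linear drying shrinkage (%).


DS = (77.8 - 72.7) / 77.8 * 100 = 6.56%

6.56


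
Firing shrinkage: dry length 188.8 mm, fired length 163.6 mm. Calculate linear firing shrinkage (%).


FS = (188.8 - 163.6) / 188.8 * 100 = 13.35%

13.35


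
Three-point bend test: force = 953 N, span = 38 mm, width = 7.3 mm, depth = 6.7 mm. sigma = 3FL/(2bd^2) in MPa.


sigma = 3*953*38/(2*7.3*6.7^2) = 165.8 MPa

165.8


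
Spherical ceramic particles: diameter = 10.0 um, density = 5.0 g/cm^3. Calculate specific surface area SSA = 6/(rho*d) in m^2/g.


SSA = 6 / (5.0 * 10.0) = 0.12 m^2/g

0.12


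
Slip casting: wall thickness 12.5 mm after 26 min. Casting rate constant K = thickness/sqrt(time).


K = 12.5 / sqrt(26) = 12.5 / 5.099 = 2.451 mm/min^0.5

2.451


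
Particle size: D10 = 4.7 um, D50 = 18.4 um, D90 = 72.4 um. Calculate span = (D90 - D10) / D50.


Span = (72.4 - 4.7) / 18.4 = 67.7 / 18.4 = 3.679

3.679


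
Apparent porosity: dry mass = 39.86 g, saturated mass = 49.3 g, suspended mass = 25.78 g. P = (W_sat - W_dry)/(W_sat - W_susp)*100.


P = (49.3 - 39.86) / (49.3 - 25.78) * 100 = 9.44 / 23.52 * 100 = 40.1%

40.1


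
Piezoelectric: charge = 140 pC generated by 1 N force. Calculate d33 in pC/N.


d33 = 140 / 1 = 140.0 pC/N

140.0


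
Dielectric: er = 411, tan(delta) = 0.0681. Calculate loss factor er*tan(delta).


Loss = 411 * 0.0681 = 27.989

27.989


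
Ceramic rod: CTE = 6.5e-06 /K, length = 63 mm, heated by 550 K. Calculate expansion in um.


dL = 6.5e-06 * 63 * 550 * 1000 = 225.225 um

225.225


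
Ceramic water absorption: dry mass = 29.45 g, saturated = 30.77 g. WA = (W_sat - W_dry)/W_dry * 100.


WA = (30.77 - 29.45) / 29.45 * 100 = 4.48%

4.48


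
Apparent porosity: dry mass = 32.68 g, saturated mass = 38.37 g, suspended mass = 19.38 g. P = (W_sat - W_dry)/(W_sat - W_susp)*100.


P = (38.37 - 32.68) / (38.37 - 19.38) * 100 = 5.69 / 18.99 * 100 = 30.0%

30.0


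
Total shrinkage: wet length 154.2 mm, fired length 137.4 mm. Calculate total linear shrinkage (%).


TS = (154.2 - 137.4) / 154.2 * 100 = 10.89%

10.89


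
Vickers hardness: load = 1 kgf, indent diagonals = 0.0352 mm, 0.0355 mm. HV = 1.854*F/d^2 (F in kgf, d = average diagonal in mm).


d_avg = (0.0352+0.0355)/2 = 0.03535 mm
HV = 1.854*1/0.03535^2 = 1484

1484


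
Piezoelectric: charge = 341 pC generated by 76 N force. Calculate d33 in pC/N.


d33 = 341 / 76 = 4.5 pC/N

4.5


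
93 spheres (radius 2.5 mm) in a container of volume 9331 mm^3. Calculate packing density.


V_sphere = 4/3*pi*2.5^3 = 65.4498 mm^3
Total V = 93*65.4498 = 6086.8314 mm^3
PD = 6086.8314 / 9331 = 0.652

0.652


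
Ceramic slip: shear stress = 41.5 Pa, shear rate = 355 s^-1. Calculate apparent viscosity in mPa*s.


eta = tau/gamma * 1000 = 41.5/355 * 1000 = 116.9 mPa*s

116.9


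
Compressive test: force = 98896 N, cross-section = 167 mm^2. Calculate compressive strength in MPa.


CS = 98896 / 167 = 592.2 MPa

592.2


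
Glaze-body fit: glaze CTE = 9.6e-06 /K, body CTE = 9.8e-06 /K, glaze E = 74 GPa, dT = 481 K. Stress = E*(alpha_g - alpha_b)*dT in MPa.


Stress = 74*1000*(9.6e-06 - 9.8e-06)*481 = -7.1 MPa

-7.1


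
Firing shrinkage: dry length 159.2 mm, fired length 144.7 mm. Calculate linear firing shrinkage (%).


FS = (159.2 - 144.7) / 159.2 * 100 = 9.11%

9.11


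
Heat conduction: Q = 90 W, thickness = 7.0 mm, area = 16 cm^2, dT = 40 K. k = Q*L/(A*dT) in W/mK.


k = 90*7.0/1000/(16/10000*40) = 9.84 W/mK

9.84


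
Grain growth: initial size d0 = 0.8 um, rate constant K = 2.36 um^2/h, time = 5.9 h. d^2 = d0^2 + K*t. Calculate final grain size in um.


d^2 = 0.8^2 + 2.36*5.9 = 14.564
d = sqrt(14.564) = 3.82 um

3.82


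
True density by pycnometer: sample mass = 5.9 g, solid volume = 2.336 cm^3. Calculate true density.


TD = 5.9 / 2.336 = 2.526 g/cm^3

2.526


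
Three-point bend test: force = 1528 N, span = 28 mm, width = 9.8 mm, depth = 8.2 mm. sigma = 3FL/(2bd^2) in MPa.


sigma = 3*1528*28/(2*9.8*8.2^2) = 97.4 MPa

97.4


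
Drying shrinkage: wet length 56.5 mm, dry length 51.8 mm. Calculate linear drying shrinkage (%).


DS = (56.5 - 51.8) / 56.5 * 100 = 8.32%

8.32


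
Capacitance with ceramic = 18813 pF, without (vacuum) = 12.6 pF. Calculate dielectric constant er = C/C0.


er = 18813 / 12.6 = 1493.1

1493.1


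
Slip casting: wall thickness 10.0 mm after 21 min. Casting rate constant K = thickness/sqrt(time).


K = 10.0 / sqrt(21) = 10.0 / 4.5826 = 2.182 mm/min^0.5

2.182


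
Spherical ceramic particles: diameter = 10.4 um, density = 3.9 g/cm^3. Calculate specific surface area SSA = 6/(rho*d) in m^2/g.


SSA = 6 / (3.9 * 10.4) = 0.148 m^2/g

0.148


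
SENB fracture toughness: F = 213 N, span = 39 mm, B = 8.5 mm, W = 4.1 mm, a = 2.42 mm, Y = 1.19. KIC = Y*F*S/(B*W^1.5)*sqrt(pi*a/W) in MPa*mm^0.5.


KIC = 1.19*213*39/(8.5*4.1^1.5)*sqrt(pi*2.42/4.1) = 190.76

190.76


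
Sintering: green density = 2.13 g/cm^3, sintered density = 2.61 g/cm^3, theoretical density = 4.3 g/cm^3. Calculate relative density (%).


Relative = 2.61 / 4.3 * 100 = 60.7%

60.7


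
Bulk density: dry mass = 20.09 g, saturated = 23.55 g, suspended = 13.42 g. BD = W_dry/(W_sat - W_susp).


BD = 20.09 / (23.55 - 13.42) = 20.09 / 10.13 = 1.983 g/cm^3

1.983


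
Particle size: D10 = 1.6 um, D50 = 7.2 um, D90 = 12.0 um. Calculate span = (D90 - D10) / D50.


Span = (12.0 - 1.6) / 7.2 = 10.4 / 7.2 = 1.444

1.444


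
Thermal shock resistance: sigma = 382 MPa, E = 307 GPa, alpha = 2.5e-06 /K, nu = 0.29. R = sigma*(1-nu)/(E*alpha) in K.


R = 382*(1-0.29)/(307*1000*2.5e-06) = 353 K

353


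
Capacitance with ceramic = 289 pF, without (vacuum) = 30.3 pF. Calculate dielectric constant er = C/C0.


er = 289 / 30.3 = 9.54

9.54


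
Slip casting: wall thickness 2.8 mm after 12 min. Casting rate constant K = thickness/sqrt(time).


K = 2.8 / sqrt(12) = 2.8 / 3.4641 = 0.808 mm/min^0.5

0.808


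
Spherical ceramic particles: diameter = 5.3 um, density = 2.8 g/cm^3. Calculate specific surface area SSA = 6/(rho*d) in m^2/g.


SSA = 6 / (2.8 * 5.3) = 0.404 m^2/g

0.404


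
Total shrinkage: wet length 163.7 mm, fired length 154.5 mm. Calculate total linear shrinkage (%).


TS = (163.7 - 154.5) / 163.7 * 100 = 5.62%

5.62


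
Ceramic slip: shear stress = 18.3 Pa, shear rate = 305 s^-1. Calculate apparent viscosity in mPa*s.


eta = tau/gamma * 1000 = 18.3/305 * 1000 = 60.0 mPa*s

60.0


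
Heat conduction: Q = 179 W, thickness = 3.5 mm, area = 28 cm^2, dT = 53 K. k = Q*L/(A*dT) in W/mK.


k = 179*3.5/1000/(28/10000*53) = 4.22 W/mK

4.22


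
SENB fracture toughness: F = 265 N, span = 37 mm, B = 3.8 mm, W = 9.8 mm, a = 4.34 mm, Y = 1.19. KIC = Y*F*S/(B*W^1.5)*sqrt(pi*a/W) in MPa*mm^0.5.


KIC = 1.19*265*37/(3.8*9.8^1.5)*sqrt(pi*4.34/9.8) = 118.05

118.05


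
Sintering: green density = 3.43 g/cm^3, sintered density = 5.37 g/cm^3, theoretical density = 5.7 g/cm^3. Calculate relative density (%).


Relative = 5.37 / 5.7 * 100 = 94.2%

94.2


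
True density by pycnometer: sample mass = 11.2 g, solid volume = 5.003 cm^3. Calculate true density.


TD = 11.2 / 5.003 = 2.239 g/cm^3

2.239


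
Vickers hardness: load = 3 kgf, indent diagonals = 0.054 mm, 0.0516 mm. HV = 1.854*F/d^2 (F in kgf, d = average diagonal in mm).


d_avg = (0.054+0.0516)/2 = 0.0528 mm
HV = 1.854*3/0.0528^2 = 1995

1995


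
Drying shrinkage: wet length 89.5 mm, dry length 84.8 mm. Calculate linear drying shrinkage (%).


DS = (89.5 - 84.8) / 89.5 * 100 = 5.25%

5.25


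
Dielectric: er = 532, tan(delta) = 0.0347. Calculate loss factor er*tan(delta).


Loss = 532 * 0.0347 = 18.46

18.46


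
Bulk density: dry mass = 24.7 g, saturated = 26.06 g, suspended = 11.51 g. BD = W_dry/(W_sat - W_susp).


BD = 24.7 / (26.06 - 11.51) = 24.7 / 14.55 = 1.698 g/cm^3

1.698


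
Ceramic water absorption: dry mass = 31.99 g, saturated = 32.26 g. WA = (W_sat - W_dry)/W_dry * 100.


WA = (32.26 - 31.99) / 31.99 * 100 = 0.84%

0.84


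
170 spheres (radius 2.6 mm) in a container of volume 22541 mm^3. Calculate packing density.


V_sphere = 4/3*pi*2.6^3 = 73.6222 mm^3
Total V = 170*73.6222 = 12515.774 mm^3
PD = 12515.774 / 22541 = 0.555

0.555


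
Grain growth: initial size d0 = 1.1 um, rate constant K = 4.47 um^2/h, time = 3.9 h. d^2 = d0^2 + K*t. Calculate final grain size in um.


d^2 = 1.1^2 + 4.47*3.9 = 18.643
d = sqrt(18.643) = 4.32 um

4.32


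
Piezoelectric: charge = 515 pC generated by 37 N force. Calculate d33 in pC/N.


d33 = 515 / 37 = 13.9 pC/N

13.9


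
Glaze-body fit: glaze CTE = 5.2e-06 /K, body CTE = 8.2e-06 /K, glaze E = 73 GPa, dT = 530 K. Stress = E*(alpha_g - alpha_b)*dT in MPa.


Stress = 73*1000*(5.2e-06 - 8.2e-06)*530 = -116.1 MPa

-116.1


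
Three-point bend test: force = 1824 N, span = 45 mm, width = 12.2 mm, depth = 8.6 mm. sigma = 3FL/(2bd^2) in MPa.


sigma = 3*1824*45/(2*12.2*8.6^2) = 136.4 MPa

136.4


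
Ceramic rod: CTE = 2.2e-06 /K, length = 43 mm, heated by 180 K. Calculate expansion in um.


dL = 2.2e-06 * 43 * 180 * 1000 = 17.028 um

17.028


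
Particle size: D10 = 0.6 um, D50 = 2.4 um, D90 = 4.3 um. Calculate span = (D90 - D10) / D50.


Span = (4.3 - 0.6) / 2.4 = 3.7 / 2.4 = 1.542

1.542


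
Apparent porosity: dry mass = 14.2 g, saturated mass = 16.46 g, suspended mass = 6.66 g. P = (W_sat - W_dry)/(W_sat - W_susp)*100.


P = (16.46 - 14.2) / (16.46 - 6.66) * 100 = 2.26 / 9.8 * 100 = 23.1%

23.1


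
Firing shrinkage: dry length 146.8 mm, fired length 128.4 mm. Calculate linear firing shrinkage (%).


FS = (146.8 - 128.4) / 146.8 * 100 = 12.53%

12.53


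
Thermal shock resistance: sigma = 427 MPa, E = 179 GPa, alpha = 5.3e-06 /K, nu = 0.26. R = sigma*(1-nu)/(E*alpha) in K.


R = 427*(1-0.26)/(179*1000*5.3e-06) = 333 K

333


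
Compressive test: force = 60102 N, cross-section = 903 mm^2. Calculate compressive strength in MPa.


CS = 60102 / 903 = 66.6 MPa

66.6


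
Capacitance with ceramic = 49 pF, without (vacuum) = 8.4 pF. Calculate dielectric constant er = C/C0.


er = 49 / 8.4 = 5.83

5.83


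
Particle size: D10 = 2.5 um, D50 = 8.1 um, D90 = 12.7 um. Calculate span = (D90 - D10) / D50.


Span = (12.7 - 2.5) / 8.1 = 10.2 / 8.1 = 1.259

1.259


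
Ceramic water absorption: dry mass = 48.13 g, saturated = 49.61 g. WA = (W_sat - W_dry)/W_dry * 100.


WA = (49.61 - 48.13) / 48.13 * 100 = 3.08%

3.08


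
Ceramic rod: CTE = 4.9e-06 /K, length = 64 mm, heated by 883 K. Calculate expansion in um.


dL = 4.9e-06 * 64 * 883 * 1000 = 276.909 um

276.909


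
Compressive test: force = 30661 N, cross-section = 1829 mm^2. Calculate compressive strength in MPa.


CS = 30661 / 1829 = 16.8 MPa

16.8


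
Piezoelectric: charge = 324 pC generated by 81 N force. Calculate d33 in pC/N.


d33 = 324 / 81 = 4.0 pC/N

4.0


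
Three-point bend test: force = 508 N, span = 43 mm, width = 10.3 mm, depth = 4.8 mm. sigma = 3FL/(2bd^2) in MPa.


sigma = 3*508*43/(2*10.3*4.8^2) = 138.1 MPa

138.1


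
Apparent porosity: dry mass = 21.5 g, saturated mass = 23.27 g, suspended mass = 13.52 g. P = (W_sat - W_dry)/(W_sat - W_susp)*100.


P = (23.27 - 21.5) / (23.27 - 13.52) * 100 = 1.77 / 9.75 * 100 = 18.2%

18.2


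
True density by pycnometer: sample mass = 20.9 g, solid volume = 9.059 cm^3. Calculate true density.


TD = 20.9 / 9.059 = 2.307 g/cm^3

2.307


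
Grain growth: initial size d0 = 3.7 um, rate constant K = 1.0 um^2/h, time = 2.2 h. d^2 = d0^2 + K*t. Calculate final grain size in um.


d^2 = 3.7^2 + 1.0*2.2 = 15.89
d = sqrt(15.89) = 3.99 um

3.99


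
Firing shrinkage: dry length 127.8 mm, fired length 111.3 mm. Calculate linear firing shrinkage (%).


FS = (127.8 - 111.3) / 127.8 * 100 = 12.91%

12.91


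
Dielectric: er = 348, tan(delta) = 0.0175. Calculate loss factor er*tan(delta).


Loss = 348 * 0.0175 = 6.09

6.09


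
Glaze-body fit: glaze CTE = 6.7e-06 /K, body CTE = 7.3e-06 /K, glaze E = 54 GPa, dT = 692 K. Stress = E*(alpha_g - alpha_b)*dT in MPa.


Stress = 54*1000*(6.7e-06 - 7.3e-06)*692 = -22.4 MPa

-22.4


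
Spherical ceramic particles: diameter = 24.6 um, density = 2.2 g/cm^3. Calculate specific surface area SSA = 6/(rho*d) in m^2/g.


SSA = 6 / (2.2 * 24.6) = 0.111 m^2/g

0.111


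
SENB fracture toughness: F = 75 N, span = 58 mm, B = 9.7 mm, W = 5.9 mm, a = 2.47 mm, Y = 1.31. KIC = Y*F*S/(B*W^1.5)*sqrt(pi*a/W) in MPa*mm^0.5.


KIC = 1.31*75*58/(9.7*5.9^1.5)*sqrt(pi*2.47/5.9) = 47.01

47.01


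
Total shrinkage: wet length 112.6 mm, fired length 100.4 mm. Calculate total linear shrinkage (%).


TS = (112.6 - 100.4) / 112.6 * 100 = 10.83%

10.83


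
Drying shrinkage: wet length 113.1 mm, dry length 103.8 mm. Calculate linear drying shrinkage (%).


DS = (113.1 - 103.8) / 113.1 * 100 = 8.22%

8.22


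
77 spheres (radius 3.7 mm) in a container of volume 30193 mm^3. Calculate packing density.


V_sphere = 4/3*pi*3.7^3 = 212.1748 mm^3
Total V = 77*212.1748 = 16337.4596 mm^3
PD = 16337.4596 / 30193 = 0.541

0.541


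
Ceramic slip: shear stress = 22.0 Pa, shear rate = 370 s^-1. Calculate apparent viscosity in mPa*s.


eta = tau/gamma * 1000 = 22.0/370 * 1000 = 59.5 mPa*s

59.5


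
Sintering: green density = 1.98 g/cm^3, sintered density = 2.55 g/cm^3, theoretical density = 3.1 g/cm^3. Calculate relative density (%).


Relative = 2.55 / 3.1 * 100 = 82.3%

82.3


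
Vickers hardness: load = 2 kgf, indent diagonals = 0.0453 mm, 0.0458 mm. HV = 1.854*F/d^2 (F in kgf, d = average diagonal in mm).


d_avg = (0.0453+0.0458)/2 = 0.04555 mm
HV = 1.854*2/0.04555^2 = 1787

1787


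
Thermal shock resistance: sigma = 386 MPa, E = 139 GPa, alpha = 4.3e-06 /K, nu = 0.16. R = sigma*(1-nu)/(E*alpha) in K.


R = 386*(1-0.16)/(139*1000*4.3e-06) = 542 K

542


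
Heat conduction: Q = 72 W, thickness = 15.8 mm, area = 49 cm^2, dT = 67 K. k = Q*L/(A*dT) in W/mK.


k = 72*15.8/1000/(49/10000*67) = 3.47 W/mK

3.47


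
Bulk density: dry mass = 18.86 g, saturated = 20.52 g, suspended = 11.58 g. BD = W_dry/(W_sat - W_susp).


BD = 18.86 / (20.52 - 11.58) = 18.86 / 8.94 = 2.11 g/cm^3

2.11


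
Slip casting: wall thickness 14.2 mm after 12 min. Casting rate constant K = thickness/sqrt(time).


K = 14.2 / sqrt(12) = 14.2 / 3.4641 = 4.099 mm/min^0.5

4.099


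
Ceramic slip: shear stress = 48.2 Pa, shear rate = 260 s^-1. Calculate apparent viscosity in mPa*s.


eta = tau/gamma * 1000 = 48.2/260 * 1000 = 185.4 mPa*s

185.4


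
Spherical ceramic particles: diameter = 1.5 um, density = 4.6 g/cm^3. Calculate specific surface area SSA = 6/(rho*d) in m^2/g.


SSA = 6 / (4.6 * 1.5) = 0.87 m^2/g

0.87


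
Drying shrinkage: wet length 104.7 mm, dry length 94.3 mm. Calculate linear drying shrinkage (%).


DS = (104.7 - 94.3) / 104.7 * 100 = 9.93%

9.93


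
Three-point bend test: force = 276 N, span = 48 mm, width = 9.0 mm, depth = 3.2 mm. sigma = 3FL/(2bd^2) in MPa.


sigma = 3*276*48/(2*9.0*3.2^2) = 215.6 MPa

215.6


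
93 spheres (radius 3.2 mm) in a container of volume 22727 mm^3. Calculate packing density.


V_sphere = 4/3*pi*3.2^3 = 137.2583 mm^3
Total V = 93*137.2583 = 12765.0219 mm^3
PD = 12765.0219 / 22727 = 0.562

0.562


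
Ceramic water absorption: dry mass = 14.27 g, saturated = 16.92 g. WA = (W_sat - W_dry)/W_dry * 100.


WA = (16.92 - 14.27) / 14.27 * 100 = 18.57%

18.57


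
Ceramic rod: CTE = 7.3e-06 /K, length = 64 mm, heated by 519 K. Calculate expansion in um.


dL = 7.3e-06 * 64 * 519 * 1000 = 242.477 um

242.477


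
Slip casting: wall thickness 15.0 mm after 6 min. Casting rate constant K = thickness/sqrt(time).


K = 15.0 / sqrt(6) = 15.0 / 2.4495 = 6.124 mm/min^0.5

6.124


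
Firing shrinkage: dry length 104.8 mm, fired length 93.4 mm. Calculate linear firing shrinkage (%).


FS = (104.8 - 93.4) / 104.8 * 100 = 10.88%

10.88


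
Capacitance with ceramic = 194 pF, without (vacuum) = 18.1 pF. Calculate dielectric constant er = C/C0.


er = 194 / 18.1 = 10.72

10.72


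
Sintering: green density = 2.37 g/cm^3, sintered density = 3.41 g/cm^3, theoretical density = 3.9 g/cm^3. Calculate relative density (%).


Relative = 3.41 / 3.9 * 100 = 87.4%

87.4


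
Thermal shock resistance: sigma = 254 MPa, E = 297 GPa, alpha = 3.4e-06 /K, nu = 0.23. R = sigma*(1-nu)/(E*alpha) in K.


R = 254*(1-0.23)/(297*1000*3.4e-06) = 194 K

194


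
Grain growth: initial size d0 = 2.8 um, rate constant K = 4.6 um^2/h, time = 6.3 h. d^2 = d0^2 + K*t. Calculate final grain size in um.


d^2 = 2.8^2 + 4.6*6.3 = 36.82
d = sqrt(36.82) = 6.07 um

6.07


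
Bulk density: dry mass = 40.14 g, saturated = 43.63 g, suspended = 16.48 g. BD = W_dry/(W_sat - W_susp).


BD = 40.14 / (43.63 - 16.48) = 40.14 / 27.15 = 1.478 g/cm^3

1.478


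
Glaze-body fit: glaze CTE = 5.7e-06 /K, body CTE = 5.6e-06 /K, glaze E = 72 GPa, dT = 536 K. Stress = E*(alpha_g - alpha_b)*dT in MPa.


Stress = 72*1000*(5.7e-06 - 5.6e-06)*536 = 3.9 MPa

3.9


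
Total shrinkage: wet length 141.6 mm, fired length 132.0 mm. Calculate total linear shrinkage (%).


TS = (141.6 - 132.0) / 141.6 * 100 = 6.78%

6.78


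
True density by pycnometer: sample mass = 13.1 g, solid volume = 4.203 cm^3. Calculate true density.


TD = 13.1 / 4.203 = 3.117 g/cm^3

3.117


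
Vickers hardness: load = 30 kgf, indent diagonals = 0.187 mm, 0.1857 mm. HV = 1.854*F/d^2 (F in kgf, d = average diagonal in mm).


d_avg = (0.187+0.1857)/2 = 0.18635 mm
HV = 1.854*30/0.18635^2 = 1602

1602


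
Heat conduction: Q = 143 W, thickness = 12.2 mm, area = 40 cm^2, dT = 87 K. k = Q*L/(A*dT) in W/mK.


k = 143*12.2/1000/(40/10000*87) = 5.01 W/mK

5.01


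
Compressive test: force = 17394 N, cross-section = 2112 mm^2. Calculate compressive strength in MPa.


CS = 17394 / 2112 = 8.2 MPa

8.2


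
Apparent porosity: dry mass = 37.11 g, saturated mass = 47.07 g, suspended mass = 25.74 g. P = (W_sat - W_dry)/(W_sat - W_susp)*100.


P = (47.07 - 37.11) / (47.07 - 25.74) * 100 = 9.96 / 21.33 * 100 = 46.7%

46.7


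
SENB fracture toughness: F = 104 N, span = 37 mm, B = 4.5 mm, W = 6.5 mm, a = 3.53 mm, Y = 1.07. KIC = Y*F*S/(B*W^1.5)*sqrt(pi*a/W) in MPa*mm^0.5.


KIC = 1.07*104*37/(4.5*6.5^1.5)*sqrt(pi*3.53/6.5) = 72.12

72.12


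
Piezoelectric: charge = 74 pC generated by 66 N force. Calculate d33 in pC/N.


d33 = 74 / 66 = 1.1 pC/N

1.1


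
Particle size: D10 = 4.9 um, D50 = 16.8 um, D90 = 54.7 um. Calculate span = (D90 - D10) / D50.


Span = (54.7 - 4.9) / 16.8 = 49.8 / 16.8 = 2.964

2.964


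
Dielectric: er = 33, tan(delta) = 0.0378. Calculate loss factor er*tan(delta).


Loss = 33 * 0.0378 = 1.247

1.247


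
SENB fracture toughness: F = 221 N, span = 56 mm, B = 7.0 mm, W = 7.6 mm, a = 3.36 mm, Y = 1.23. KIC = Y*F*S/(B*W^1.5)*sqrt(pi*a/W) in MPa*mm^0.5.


KIC = 1.23*221*56/(7.0*7.6^1.5)*sqrt(pi*3.36/7.6) = 122.32

122.32


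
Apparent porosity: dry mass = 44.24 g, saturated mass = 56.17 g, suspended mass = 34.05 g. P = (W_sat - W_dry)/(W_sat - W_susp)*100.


P = (56.17 - 44.24) / (56.17 - 34.05) * 100 = 11.93 / 22.12 * 100 = 53.9%

53.9


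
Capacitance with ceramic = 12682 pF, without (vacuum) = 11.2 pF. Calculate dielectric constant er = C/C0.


er = 12682 / 11.2 = 1132.32

1132.32


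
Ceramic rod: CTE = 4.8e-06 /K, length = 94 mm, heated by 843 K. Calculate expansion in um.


dL = 4.8e-06 * 94 * 843 * 1000 = 380.362 um

380.362


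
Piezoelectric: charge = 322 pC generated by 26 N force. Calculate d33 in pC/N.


d33 = 322 / 26 = 12.4 pC/N

12.4


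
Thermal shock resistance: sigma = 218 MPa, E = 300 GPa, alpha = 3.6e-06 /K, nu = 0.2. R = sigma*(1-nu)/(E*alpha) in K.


R = 218*(1-0.2)/(300*1000*3.6e-06) = 161 K

161


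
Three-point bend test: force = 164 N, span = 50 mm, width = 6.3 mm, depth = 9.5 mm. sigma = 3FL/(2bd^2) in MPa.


sigma = 3*164*50/(2*6.3*9.5^2) = 21.6 MPa

21.6


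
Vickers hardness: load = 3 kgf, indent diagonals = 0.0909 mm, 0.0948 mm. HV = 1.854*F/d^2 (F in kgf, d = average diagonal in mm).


d_avg = (0.0909+0.0948)/2 = 0.09285 mm
HV = 1.854*3/0.09285^2 = 645

645


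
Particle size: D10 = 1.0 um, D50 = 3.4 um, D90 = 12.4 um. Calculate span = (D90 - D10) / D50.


Span = (12.4 - 1.0) / 3.4 = 11.4 / 3.4 = 3.353

3.353


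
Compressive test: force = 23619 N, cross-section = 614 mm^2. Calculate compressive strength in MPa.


CS = 23619 / 614 = 38.5 MPa

38.5


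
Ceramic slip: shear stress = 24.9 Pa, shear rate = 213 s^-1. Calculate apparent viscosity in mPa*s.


eta = tau/gamma * 1000 = 24.9/213 * 1000 = 116.9 mPa*s

116.9


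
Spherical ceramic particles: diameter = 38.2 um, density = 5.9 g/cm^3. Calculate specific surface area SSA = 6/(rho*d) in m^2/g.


SSA = 6 / (5.9 * 38.2) = 0.027 m^2/g

0.027


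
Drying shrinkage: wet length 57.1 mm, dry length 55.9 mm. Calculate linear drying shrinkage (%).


DS = (57.1 - 55.9) / 57.1 * 100 = 2.1%

2.1


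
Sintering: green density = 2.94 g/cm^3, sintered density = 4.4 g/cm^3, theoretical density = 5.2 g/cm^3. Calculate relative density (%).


Relative = 4.4 / 5.2 * 100 = 84.6%

84.6


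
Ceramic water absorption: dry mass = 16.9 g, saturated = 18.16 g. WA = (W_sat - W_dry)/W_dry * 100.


WA = (18.16 - 16.9) / 16.9 * 100 = 7.46%

7.46


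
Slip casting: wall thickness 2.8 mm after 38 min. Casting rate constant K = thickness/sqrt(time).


K = 2.8 / sqrt(38) = 2.8 / 6.1644 = 0.454 mm/min^0.5

0.454


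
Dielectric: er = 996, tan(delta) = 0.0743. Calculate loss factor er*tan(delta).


Loss = 996 * 0.0743 = 74.003

74.003


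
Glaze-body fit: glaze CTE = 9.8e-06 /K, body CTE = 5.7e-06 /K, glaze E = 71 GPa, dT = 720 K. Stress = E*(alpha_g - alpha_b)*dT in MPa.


Stress = 71*1000*(9.8e-06 - 5.7e-06)*720 = 209.6 MPa

209.6


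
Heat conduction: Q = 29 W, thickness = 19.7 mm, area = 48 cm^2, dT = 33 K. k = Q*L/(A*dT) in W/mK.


k = 29*19.7/1000/(48/10000*33) = 3.61 W/mK

3.61


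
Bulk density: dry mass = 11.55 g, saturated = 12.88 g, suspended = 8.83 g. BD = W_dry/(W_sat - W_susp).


BD = 11.55 / (12.88 - 8.83) = 11.55 / 4.05 = 2.852 g/cm^3

2.852


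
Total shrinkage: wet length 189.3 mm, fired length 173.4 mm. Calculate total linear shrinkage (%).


TS = (189.3 - 173.4) / 189.3 * 100 = 8.4%

8.4


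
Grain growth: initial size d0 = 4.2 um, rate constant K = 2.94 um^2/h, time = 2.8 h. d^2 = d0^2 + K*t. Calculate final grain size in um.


d^2 = 4.2^2 + 2.94*2.8 = 25.872
d = sqrt(25.872) = 5.09 um

5.09


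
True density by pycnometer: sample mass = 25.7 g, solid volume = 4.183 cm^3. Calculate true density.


TD = 25.7 / 4.183 = 6.144 g/cm^3

6.144


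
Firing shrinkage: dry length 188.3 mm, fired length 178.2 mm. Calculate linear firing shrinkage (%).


FS = (188.3 - 178.2) / 188.3 * 100 = 5.36%

5.36


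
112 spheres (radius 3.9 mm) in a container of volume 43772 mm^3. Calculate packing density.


V_sphere = 4/3*pi*3.9^3 = 248.4748 mm^3
Total V = 112*248.4748 = 27829.1776 mm^3
PD = 27829.1776 / 43772 = 0.636

0.636


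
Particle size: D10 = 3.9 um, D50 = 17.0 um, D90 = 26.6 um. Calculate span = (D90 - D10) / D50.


Span = (26.6 - 3.9) / 17.0 = 22.7 / 17.0 = 1.335

1.335


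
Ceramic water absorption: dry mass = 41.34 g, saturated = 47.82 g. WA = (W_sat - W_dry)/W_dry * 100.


WA = (47.82 - 41.34) / 41.34 * 100 = 15.67%

15.67


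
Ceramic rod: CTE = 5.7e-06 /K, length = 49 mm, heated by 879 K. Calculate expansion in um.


dL = 5.7e-06 * 49 * 879 * 1000 = 245.505 um

245.505


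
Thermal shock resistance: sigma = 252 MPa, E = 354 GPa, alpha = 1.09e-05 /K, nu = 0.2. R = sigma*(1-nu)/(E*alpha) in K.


R = 252*(1-0.2)/(354*1000*1.09e-05) = 52 K

52


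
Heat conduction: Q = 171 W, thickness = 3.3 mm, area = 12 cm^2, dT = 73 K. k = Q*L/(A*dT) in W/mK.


k = 171*3.3/1000/(12/10000*73) = 6.44 W/mK

6.44


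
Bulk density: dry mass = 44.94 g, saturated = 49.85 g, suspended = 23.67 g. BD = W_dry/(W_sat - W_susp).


BD = 44.94 / (49.85 - 23.67) = 44.94 / 26.18 = 1.717 g/cm^3

1.717


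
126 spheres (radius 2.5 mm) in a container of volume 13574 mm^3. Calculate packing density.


V_sphere = 4/3*pi*2.5^3 = 65.4498 mm^3
Total V = 126*65.4498 = 8246.6748 mm^3
PD = 8246.6748 / 13574 = 0.608

0.608


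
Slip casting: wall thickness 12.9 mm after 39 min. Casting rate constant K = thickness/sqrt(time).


K = 12.9 / sqrt(39) = 12.9 / 6.245 = 2.066 mm/min^0.5

2.066


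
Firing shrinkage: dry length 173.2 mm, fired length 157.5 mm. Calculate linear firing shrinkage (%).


FS = (173.2 - 157.5) / 173.2 * 100 = 9.06%

9.06


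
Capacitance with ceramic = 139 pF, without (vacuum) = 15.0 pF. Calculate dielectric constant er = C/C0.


er = 139 / 15.0 = 9.27

9.27


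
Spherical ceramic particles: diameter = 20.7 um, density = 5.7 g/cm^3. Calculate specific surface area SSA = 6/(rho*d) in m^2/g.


SSA = 6 / (5.7 * 20.7) = 0.051 m^2/g

0.051


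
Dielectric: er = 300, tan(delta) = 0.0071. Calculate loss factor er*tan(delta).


Loss = 300 * 0.0071 = 2.13

2.13


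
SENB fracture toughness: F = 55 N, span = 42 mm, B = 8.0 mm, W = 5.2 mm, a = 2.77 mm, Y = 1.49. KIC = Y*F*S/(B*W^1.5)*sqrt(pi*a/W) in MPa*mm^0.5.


KIC = 1.49*55*42/(8.0*5.2^1.5)*sqrt(pi*2.77/5.2) = 46.94

46.94


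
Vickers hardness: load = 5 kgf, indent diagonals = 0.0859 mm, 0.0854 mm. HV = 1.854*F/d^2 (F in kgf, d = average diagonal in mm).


d_avg = (0.0859+0.0854)/2 = 0.08565 mm
HV = 1.854*5/0.08565^2 = 1264

1264


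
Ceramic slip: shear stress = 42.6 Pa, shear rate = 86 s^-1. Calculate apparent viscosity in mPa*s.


eta = tau/gamma * 1000 = 42.6/86 * 1000 = 495.3 mPa*s

495.3


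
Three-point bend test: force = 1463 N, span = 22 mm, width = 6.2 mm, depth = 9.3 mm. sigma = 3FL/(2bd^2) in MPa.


sigma = 3*1463*22/(2*6.2*9.3^2) = 90.0 MPa

90.0


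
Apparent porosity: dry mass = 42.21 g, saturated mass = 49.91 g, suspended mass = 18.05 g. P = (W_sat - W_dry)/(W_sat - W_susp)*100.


P = (49.91 - 42.21) / (49.91 - 18.05) * 100 = 7.7 / 31.86 * 100 = 24.2%

24.2


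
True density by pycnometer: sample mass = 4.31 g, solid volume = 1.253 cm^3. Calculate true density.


TD = 4.31 / 1.253 = 3.44 g/cm^3

3.44


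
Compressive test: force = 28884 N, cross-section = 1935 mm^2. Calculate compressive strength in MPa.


CS = 28884 / 1935 = 14.9 MPa

14.9


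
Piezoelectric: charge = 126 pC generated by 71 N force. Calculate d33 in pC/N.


d33 = 126 / 71 = 1.8 pC/N

1.8


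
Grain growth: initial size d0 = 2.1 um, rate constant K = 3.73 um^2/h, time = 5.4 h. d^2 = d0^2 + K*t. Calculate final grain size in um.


d^2 = 2.1^2 + 3.73*5.4 = 24.552
d = sqrt(24.552) = 4.95 um

4.95


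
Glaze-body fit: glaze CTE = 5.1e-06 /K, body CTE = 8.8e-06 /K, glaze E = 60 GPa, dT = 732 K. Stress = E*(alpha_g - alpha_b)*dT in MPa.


Stress = 60*1000*(5.1e-06 - 8.8e-06)*732 = -162.5 MPa

-162.5


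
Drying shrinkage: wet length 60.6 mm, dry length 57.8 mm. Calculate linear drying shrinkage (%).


DS = (60.6 - 57.8) / 60.6 * 100 = 4.62%

4.62


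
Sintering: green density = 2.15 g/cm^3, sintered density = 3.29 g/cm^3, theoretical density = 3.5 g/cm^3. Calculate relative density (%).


Relative = 3.29 / 3.5 * 100 = 94.0%

94.0


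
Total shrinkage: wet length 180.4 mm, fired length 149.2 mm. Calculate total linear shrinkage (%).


TS = (180.4 - 149.2) / 180.4 * 100 = 17.29%

17.29


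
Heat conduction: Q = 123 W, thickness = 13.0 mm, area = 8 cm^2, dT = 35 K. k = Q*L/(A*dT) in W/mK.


k = 123*13.0/1000/(8/10000*35) = 57.11 W/mK

57.11


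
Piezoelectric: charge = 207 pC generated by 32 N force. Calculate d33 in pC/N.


d33 = 207 / 32 = 6.5 pC/N

6.5


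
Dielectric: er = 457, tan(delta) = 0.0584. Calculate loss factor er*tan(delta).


Loss = 457 * 0.0584 = 26.689

26.689


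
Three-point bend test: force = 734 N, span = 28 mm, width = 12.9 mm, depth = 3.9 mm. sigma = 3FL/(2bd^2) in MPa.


sigma = 3*734*28/(2*12.9*3.9^2) = 157.1 MPa

157.1


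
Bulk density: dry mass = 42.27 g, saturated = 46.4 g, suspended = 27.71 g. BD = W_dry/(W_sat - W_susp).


BD = 42.27 / (46.4 - 27.71) = 42.27 / 18.69 = 2.262 g/cm^3

2.262


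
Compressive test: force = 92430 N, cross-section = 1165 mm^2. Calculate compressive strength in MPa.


CS = 92430 / 1165 = 79.3 MPa

79.3


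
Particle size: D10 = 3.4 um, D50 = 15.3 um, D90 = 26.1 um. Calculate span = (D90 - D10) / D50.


Span = (26.1 - 3.4) / 15.3 = 22.7 / 15.3 = 1.484

1.484


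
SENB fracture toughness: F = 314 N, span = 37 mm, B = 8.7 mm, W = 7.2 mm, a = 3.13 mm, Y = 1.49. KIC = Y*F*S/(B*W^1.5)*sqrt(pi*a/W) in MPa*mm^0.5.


KIC = 1.49*314*37/(8.7*7.2^1.5)*sqrt(pi*3.13/7.2) = 120.36

120.36


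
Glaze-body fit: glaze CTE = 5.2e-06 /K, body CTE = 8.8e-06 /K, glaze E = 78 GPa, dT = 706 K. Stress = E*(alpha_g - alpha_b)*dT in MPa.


Stress = 78*1000*(5.2e-06 - 8.8e-06)*706 = -198.2 MPa

-198.2


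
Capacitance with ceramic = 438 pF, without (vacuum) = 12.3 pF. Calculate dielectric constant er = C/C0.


er = 438 / 12.3 = 35.61

35.61


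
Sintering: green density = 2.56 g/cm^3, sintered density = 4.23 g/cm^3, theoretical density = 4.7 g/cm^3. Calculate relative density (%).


Relative = 4.23 / 4.7 * 100 = 90.0%

90.0


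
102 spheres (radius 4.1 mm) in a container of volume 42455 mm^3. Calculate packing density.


V_sphere = 4/3*pi*4.1^3 = 288.6956 mm^3
Total V = 102*288.6956 = 29446.9512 mm^3
PD = 29446.9512 / 42455 = 0.694

0.694


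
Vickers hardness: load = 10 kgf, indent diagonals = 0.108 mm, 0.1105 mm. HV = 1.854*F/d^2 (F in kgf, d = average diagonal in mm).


d_avg = (0.108+0.1105)/2 = 0.10925 mm
HV = 1.854*10/0.10925^2 = 1553

1553


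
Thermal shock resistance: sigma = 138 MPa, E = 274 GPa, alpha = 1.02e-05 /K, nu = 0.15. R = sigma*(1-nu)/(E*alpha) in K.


R = 138*(1-0.15)/(274*1000*1.02e-05) = 42 K

42


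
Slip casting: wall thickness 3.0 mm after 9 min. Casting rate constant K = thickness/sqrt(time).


K = 3.0 / sqrt(9) = 3.0 / 3.0 = 1.0 mm/min^0.5

1.0


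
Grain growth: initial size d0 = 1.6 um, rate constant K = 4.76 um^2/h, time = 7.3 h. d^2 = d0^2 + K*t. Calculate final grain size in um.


d^2 = 1.6^2 + 4.76*7.3 = 37.308
d = sqrt(37.308) = 6.11 um

6.11


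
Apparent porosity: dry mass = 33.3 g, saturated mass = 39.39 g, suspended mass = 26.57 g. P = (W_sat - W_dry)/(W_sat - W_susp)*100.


P = (39.39 - 33.3) / (39.39 - 26.57) * 100 = 6.09 / 12.82 * 100 = 47.5%

47.5


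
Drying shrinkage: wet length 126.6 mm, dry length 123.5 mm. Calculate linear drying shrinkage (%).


DS = (126.6 - 123.5) / 126.6 * 100 = 2.45%

2.45


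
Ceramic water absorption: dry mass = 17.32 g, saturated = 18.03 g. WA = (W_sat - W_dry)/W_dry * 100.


WA = (18.03 - 17.32) / 17.32 * 100 = 4.1%

4.1


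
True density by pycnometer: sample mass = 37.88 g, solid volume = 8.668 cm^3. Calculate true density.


TD = 37.88 / 8.668 = 4.37 g/cm^3

4.37


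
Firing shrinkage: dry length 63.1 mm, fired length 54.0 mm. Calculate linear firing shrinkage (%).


FS = (63.1 - 54.0) / 63.1 * 100 = 14.42%

14.42


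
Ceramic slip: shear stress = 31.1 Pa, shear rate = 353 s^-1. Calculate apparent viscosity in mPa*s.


eta = tau/gamma * 1000 = 31.1/353 * 1000 = 88.1 mPa*s

88.1


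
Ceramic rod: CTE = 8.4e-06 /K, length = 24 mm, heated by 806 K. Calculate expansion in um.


dL = 8.4e-06 * 24 * 806 * 1000 = 162.49 um

162.49


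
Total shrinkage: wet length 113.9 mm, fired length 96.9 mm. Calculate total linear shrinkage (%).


TS = (113.9 - 96.9) / 113.9 * 100 = 14.93%

14.93


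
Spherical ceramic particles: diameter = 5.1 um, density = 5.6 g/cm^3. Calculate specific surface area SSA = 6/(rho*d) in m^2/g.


SSA = 6 / (5.6 * 5.1) = 0.21 m^2/g

0.21


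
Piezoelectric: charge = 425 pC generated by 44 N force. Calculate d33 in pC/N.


d33 = 425 / 44 = 9.7 pC/N

9.7


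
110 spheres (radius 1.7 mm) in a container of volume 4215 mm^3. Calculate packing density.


V_sphere = 4/3*pi*1.7^3 = 20.5795 mm^3
Total V = 110*20.5795 = 2263.745 mm^3
PD = 2263.745 / 4215 = 0.537

0.537


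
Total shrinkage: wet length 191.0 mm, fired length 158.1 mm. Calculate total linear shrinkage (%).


TS = (191.0 - 158.1) / 191.0 * 100 = 17.23%

17.23


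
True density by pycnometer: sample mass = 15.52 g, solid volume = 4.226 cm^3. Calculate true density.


TD = 15.52 / 4.226 = 3.673 g/cm^3

3.673


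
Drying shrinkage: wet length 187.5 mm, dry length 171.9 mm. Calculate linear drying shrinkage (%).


DS = (187.5 - 171.9) / 187.5 * 100 = 8.32%

8.32


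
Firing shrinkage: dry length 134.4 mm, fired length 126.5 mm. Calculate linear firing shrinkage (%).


FS = (134.4 - 126.5) / 134.4 * 100 = 5.88%

5.88


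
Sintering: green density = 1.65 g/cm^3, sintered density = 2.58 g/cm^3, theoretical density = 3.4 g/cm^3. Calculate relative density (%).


Relative = 2.58 / 3.4 * 100 = 75.9%

75.9


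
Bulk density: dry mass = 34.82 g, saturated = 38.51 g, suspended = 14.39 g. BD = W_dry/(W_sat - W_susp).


BD = 34.82 / (38.51 - 14.39) = 34.82 / 24.12 = 1.444 g/cm^3

1.444


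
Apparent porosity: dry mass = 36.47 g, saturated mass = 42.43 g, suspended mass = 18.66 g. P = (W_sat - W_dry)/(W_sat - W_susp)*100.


P = (42.43 - 36.47) / (42.43 - 18.66) * 100 = 5.96 / 23.77 * 100 = 25.1%

25.1


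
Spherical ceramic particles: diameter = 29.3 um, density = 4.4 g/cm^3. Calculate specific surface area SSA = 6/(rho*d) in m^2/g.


SSA = 6 / (4.4 * 29.3) = 0.047 m^2/g

0.047


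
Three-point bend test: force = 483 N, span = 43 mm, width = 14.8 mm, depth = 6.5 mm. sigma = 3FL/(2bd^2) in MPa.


sigma = 3*483*43/(2*14.8*6.5^2) = 49.8 MPa

49.8


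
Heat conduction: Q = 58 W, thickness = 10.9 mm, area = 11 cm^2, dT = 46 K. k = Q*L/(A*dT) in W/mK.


k = 58*10.9/1000/(11/10000*46) = 12.49 W/mK

12.49


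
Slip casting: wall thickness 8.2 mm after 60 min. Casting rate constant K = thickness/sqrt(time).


K = 8.2 / sqrt(60) = 8.2 / 7.746 = 1.059 mm/min^0.5

1.059


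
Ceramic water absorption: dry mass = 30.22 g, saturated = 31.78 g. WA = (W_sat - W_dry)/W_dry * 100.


WA = (31.78 - 30.22) / 30.22 * 100 = 5.16%

5.16


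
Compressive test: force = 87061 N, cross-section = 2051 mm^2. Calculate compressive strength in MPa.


CS = 87061 / 2051 = 42.4 MPa

42.4


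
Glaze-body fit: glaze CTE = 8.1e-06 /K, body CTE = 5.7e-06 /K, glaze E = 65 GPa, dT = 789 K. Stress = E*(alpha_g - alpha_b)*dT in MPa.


Stress = 65*1000*(8.1e-06 - 5.7e-06)*789 = 123.1 MPa

123.1


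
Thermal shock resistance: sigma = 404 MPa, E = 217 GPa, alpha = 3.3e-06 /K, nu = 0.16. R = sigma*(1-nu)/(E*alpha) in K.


R = 404*(1-0.16)/(217*1000*3.3e-06) = 474 K

474


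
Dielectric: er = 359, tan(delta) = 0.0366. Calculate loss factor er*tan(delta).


Loss = 359 * 0.0366 = 13.139

13.139


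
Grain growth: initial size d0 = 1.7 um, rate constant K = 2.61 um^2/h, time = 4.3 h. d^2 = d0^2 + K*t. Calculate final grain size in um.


d^2 = 1.7^2 + 2.61*4.3 = 14.113
d = sqrt(14.113) = 3.76 um

3.76


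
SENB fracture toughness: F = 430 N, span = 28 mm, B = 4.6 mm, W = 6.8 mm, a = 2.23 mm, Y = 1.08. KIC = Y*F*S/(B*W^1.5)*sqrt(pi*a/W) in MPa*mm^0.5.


KIC = 1.08*430*28/(4.6*6.8^1.5)*sqrt(pi*2.23/6.8) = 161.81

161.81


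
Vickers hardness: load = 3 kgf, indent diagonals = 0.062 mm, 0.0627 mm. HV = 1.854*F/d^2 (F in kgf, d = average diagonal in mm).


d_avg = (0.062+0.0627)/2 = 0.06235 mm
HV = 1.854*3/0.06235^2 = 1431

1431


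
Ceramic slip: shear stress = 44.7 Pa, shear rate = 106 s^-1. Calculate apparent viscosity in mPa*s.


eta = tau/gamma * 1000 = 44.7/106 * 1000 = 421.7 mPa*s

421.7


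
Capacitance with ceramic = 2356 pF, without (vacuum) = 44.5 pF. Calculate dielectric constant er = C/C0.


er = 2356 / 44.5 = 52.94

52.94
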